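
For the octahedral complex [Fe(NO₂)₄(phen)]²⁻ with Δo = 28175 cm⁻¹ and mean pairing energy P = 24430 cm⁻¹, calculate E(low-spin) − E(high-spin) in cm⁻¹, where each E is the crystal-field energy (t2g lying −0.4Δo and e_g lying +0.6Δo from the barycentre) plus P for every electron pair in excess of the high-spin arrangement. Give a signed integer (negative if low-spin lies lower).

Ligand charges: 4×(-1) from NO₂⁻ and 1×(+0) from phen sum to -4; with overall charge -2, Fe is +2.
Fe is in group 8, so Fe²⁺ is d⁶ (8 − 2 = 6).
High-spin d⁶ fills as t2g^4 e_g^2 with CFSE 4(−0.4) + 2(+0.6) = -0.4Δo = -11270 cm⁻¹.
Low-spin t2g^6 e_g^0 gives -2.4Δo = -67620 cm⁻¹, but forming 2 extra pairs costs 2P = 48860 cm⁻¹, so E(LS) = -67620 + 48860 = -18760 cm⁻¹.
E(LS) − E(HS) = -18760 − (-11270) = -7490 cm⁻¹.

-7490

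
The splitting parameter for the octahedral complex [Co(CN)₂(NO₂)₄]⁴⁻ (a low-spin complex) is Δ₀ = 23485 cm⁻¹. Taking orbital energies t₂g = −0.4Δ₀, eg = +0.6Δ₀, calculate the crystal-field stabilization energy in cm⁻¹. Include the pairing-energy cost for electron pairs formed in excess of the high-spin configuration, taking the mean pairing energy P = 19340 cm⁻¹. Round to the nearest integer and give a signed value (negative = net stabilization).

-22933

Ligand charges: 2×(-1) from CN⁻ and 4×(-1) from NO₂⁻ sum to -6; with overall charge -4, Co is +2.
Co²⁺: group 9, so d-count = 9 − 2 = 7.
Electron filling gives t₂g⁶ eg¹.
The orbital stabilization is -1.8Δ₀ = -1.8 × 23485 = -42273 cm⁻¹.
High-spin d⁷ would be t₂g⁵ eg² with 2 pairs; low-spin has 3, so 1 excess pair costs +1P = +19340 cm⁻¹.
Overall CFSE = -42273 + 19340 = -22933 cm⁻¹.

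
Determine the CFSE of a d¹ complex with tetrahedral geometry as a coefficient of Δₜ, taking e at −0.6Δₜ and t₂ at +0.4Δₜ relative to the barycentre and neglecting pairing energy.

Tetrahedral fields are weak (Δₜ ≈ 4/9 Δₒ), so electrons fill high-spin.
Configuration: e¹ t₂⁰.
CFSE = 1(-0.6Δₜ) + 0(0.4Δₜ) = -0.6Δₜ + 0.0Δₜ = -0.6Δₜ.

-0.6 Δₜ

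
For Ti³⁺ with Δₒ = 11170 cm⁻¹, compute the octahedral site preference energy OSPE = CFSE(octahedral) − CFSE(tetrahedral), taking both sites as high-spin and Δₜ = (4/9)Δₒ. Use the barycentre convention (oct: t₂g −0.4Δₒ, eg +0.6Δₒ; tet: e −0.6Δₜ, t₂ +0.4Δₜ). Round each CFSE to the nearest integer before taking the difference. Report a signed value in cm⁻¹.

Ti sits in group 4; removing 3 electrons leaves Ti³⁺ with 4 − 3 = 1 d electrons.
In an octahedral site d¹ (HS) is t2g^1 e_g^0, giving CFSE(oct) = -0.4Δₒ = -4468 cm⁻¹.
In a tetrahedral site the filling is e^1 t2^0: CFSE(tet) = -0.6Δₜ = -0.6 × (4/9)(11170) = -2979 cm⁻¹.
OSPE = -4468 − (-2979) = -1489 cm⁻¹.

-1489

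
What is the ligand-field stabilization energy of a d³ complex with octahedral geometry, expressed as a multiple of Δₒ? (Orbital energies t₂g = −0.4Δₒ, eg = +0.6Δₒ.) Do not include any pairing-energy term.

Configuration: t₂g³ eg⁰.
CFSE = 3(-0.4Δₒ) + 0(0.6Δₒ) = -1.2Δₒ + 0.0Δₒ = -1.2Δₒ.

-1.2 Δₒ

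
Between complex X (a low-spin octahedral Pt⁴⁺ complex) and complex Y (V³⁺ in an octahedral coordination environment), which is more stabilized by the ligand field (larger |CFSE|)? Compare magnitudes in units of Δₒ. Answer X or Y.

X: Pt is in group 10, so Pt⁴⁺ is d⁶ (10 − 4 = 6); t₂g⁶ eg⁰, CFSE = -2.4Δₒ.
Y: V sits in group 5; removing 3 electrons leaves V³⁺ with 5 − 3 = 2 d electrons; t2g^2 e_g^0, CFSE = -0.8Δₒ.
So X has the larger |CFSE|.

X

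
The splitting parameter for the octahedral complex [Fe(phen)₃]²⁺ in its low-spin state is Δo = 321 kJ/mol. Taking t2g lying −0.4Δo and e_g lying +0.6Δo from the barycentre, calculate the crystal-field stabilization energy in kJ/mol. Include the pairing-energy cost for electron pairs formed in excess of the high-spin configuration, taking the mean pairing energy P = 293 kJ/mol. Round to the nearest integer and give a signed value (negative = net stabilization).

-184

phen is neutral, so the +2 overall charge sits on Fe: oxidation state +2.
Fe sits in group 8; removing 2 electrons leaves Fe²⁺ with 8 − 2 = 6 d electrons.
Electron filling gives t2g^6 e_g^0.
The orbital stabilization is -2.4Δo = -2.4 × 321 = -770 kJ/mol.
Pairing penalty: 3 pairs vs 1 in the high-spin reference → 2 extra × P = 586 kJ/mol.
Combining: -770 + 586 = -184 kJ/mol.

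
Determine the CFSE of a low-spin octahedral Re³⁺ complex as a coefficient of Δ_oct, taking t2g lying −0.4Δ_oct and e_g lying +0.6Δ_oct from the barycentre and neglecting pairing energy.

-1.6 Δ_oct

Group 7 minus oxidation state +3 gives a d⁴ configuration for Re³⁺.
Configuration: t2g^4 e_g^0.
CFSE = 4(-0.4Δ_oct) + 0(0.6Δ_oct) = -1.6Δ_oct + 0.0Δ_oct = -1.6Δ_oct.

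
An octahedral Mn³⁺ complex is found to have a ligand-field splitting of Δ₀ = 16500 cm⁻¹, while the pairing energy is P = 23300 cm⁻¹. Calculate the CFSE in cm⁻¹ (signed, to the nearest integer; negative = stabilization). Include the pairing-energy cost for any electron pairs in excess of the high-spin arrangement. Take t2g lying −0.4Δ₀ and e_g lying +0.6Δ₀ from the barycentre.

-9900

Mn is in group 7, so Mn³⁺ is d⁴ (7 − 3 = 4).
Since Δ₀ = 16500 cm⁻¹ < P = 23300 cm⁻¹, the complex adopts the high-spin configuration.
Configuration: t2g^3 e_g^1.
Orbital CFSE = -0.6Δ₀ = -0.6 × 16500 = -9900 cm⁻¹.
High-spin has no excess pairs, so no pairing correction applies.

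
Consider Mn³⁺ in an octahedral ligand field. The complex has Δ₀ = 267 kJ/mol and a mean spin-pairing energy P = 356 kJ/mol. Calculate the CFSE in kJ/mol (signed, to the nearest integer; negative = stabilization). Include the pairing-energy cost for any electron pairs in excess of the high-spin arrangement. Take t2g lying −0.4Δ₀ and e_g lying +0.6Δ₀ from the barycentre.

Mn is in group 7, so Mn³⁺ is d⁴ (7 − 3 = 4).
With Δ₀ < P the complex is high-spin.
Configuration: t2g^3 e_g^1.
Orbital CFSE = -0.6Δ₀ = -0.6 × 267 = -160 kJ/mol.
High-spin has no excess pairs, so no pairing correction applies.

-160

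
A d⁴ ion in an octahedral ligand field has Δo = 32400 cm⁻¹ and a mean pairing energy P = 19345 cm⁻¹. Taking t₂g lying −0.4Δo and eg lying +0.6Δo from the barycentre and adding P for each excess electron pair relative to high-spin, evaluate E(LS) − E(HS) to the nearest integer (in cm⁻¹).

-13055

In the high-spin limit (t₂g³ eg¹) the orbital term is -0.6Δo = -19440 cm⁻¹, with no excess pairing.
Low-spin t₂g⁴ eg⁰ gives -1.6Δo = -51840 cm⁻¹, but forming 1 extra pair costs 1P = 19345 cm⁻¹, so E(LS) = -51840 + 19345 = -32495 cm⁻¹.
E(LS) − E(HS) = -32495 − (-19440) = -13055 cm⁻¹.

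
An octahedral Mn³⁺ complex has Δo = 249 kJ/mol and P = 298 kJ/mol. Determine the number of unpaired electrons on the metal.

4

Mn is in group 7, so Mn³⁺ is d⁴ (7 − 3 = 4).
Here Δo < P (249 < 298), so the high-spin state is favoured.
Configuration: t₂g³ eg¹.
Unpaired electrons: 4.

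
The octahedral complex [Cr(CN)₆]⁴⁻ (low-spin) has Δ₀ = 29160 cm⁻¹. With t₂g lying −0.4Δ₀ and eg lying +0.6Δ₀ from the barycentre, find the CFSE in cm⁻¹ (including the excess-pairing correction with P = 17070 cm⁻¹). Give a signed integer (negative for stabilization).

Each CN⁻ contributes -1; 6 × (-1) = -6. With overall charge -4, Cr is in the +2 oxidation state.
Cr sits in group 6; removing 2 electrons leaves Cr²⁺ with 6 − 2 = 4 d electrons.
Configuration: t₂g⁴ eg⁰.
The orbital stabilization is -1.6Δ₀ = -1.6 × 29160 = -46656 cm⁻¹.
High-spin d⁴ would be t₂g³ eg¹ with 0 pairs; low-spin has 1, so 1 excess pair costs +1P = +17070 cm⁻¹.
Net CFSE = -46656 + 17070 = -29586 cm⁻¹.

-29586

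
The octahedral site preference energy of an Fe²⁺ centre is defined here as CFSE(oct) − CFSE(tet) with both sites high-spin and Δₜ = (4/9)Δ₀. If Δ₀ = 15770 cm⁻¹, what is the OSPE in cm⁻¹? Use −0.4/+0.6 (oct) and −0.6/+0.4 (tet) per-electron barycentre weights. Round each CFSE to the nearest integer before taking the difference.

Group 8 minus oxidation state +2 gives a d⁶ configuration for Fe²⁺.
Octahedral high-spin t₂g⁴ eg²: CFSE = -0.4 × 15770 = -6308 cm⁻¹.
In a tetrahedral site the filling is e³ t₂³: CFSE(tet) = -0.6Δₜ = -0.6 × (4/9)(15770) = -4205 cm⁻¹.
OSPE = -6308 − (-4205) = -2103 cm⁻¹.

-2103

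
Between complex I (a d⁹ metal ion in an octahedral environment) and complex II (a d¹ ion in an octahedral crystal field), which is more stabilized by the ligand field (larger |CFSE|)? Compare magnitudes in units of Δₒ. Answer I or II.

I

I: For octahedral d⁹ the high- and low-spin configurations coincide; t₂g⁶ eg³, CFSE = -0.6Δₒ.
II: t2g^1 e_g^0, CFSE = -0.4Δₒ.
So I has the larger |CFSE|.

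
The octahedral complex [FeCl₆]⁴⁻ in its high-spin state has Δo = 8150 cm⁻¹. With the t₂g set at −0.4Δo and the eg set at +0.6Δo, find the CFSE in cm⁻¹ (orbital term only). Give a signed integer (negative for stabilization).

-3260

Each Cl⁻ contributes -1; 6 × (-1) = -6. With overall charge -4, Fe is in the +2 oxidation state.
Fe²⁺: group 8, so d-count = 8 − 2 = 6.
The d⁶ electrons fill as t₂g⁴ eg².
CFSE(orbital) = 4×(-0.4Δo) + 2×(0.6Δo) = -0.4Δo; with Δo = 8150 cm⁻¹ that is -3260 cm⁻¹.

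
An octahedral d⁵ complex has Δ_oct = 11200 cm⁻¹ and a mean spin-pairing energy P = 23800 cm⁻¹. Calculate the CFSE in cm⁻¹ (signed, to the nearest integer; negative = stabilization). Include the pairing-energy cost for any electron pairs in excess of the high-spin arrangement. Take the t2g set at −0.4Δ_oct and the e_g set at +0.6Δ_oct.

0

Here Δ_oct < P (11200 < 23800), so the high-spin state is favoured.
Configuration: t2g^3 e_g^2.
Orbital CFSE = 0.0Δ_oct = 0.0 × 11200 = 0 cm⁻¹.
High-spin has no excess pairs, so no pairing correction applies.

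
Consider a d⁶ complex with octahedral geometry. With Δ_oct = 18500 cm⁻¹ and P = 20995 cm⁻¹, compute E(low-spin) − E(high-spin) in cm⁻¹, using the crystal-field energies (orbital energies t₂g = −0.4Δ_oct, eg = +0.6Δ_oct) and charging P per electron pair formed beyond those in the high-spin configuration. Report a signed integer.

High-spin: t₂g⁴ eg², CFSE = -0.4Δ_oct = -7400 cm⁻¹.
For low-spin the configuration is t₂g⁶ eg⁰: orbital energy -2.4 × 18500 = -44400 cm⁻¹, and 2 additional pairs relative to high-spin add 41990 cm⁻¹, giving -2410 cm⁻¹.
Thus E(LS) − E(HS) = 4990 cm⁻¹.

4990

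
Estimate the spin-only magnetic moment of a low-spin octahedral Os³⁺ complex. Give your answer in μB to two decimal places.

Os is in group 8, so Os³⁺ is d⁵ (8 − 3 = 5).
Configuration: t2g^5 e_g^0 → 1 unpaired electron.
μ(spin-only) = √[1(1+2)] = √3 ≈ 1.73 μB.

1.73 μB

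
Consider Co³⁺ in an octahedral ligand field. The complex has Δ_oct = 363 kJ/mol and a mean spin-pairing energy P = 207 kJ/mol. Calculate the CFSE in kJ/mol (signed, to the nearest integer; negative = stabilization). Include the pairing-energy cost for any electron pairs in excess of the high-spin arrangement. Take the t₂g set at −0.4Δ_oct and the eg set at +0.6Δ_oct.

Group 9 minus oxidation state +3 gives a d⁶ configuration for Co³⁺.
Here Δ_oct > P (363 > 207), so the low-spin state is favoured.
That gives t₂g⁶ eg⁰.
Orbital CFSE = -2.4Δ_oct = -2.4 × 363 = -871 kJ/mol.
Excess pairs vs high-spin: 3 − 1 = 2; pairing cost = +414 kJ/mol.
Net CFSE = -871 + 414 = -457 kJ/mol.

-457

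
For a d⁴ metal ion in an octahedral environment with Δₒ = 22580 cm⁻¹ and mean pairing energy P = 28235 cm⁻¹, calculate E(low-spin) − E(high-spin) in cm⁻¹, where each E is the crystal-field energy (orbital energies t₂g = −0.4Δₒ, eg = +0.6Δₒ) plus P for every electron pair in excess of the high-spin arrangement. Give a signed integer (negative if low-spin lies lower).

High-spin: t₂g³ eg¹, CFSE = -0.6Δₒ = -13548 cm⁻¹.
Low-spin: t₂g⁴ eg⁰, orbital CFSE = -1.6Δₒ = -36128 cm⁻¹; plus 1 excess pair × P = +28235 cm⁻¹; total -7893 cm⁻¹.
E(LS) − E(HS) = -7893 − (-13548) = 5655 cm⁻¹.

5655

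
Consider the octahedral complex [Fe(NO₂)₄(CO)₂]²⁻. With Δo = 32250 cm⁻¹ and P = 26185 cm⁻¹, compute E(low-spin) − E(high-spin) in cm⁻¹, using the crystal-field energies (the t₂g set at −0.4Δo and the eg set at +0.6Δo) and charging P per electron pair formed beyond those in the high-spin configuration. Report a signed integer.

Ligand charges: 4×(-1) from NO₂⁻ and 2×(+0) from CO sum to -4; with overall charge -2, Fe is +2.
Group 8 minus oxidation state +2 gives a d⁶ configuration for Fe²⁺.
In the high-spin limit (t₂g⁴ eg²) the orbital term is -0.4Δo = -12900 cm⁻¹, with no excess pairing.
For low-spin the configuration is t₂g⁶ eg⁰: orbital energy -2.4 × 32250 = -77400 cm⁻¹, and 2 additional pairs relative to high-spin add 52370 cm⁻¹, giving -25030 cm⁻¹.
Thus E(LS) − E(HS) = -12130 cm⁻¹.

-12130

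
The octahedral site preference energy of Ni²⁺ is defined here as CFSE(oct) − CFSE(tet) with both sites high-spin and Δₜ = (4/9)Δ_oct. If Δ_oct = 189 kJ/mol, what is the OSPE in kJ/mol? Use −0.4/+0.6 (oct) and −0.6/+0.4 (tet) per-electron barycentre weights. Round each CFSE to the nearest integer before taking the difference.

Group 10 minus oxidation state +2 gives a d⁸ configuration for Ni²⁺.
In an octahedral site d⁸ (HS) is t₂g⁶ eg², giving CFSE(oct) = -1.2Δ_oct = -227 kJ/mol.
In a tetrahedral site the filling is e⁴ t₂⁴: CFSE(tet) = -0.8Δₜ = -0.8 × (4/9)(189) = -67 kJ/mol.
Subtracting, OSPE = -227 − (-67) = -160 kJ/mol.

-160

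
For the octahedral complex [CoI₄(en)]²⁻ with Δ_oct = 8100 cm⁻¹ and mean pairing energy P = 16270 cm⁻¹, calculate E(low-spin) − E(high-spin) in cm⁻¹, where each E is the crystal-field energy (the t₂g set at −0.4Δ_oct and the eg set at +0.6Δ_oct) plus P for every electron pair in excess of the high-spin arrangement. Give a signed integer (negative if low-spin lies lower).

Ligand charges: 4×(-1) from I⁻ and 1×(+0) from en sum to -4; with overall charge -2, Co is +2.
Co is in group 9, so Co²⁺ is d⁷ (9 − 2 = 7).
High-spin: t₂g⁵ eg², CFSE = -0.8Δ_oct = -6480 cm⁻¹.
Low-spin: t₂g⁶ eg¹, orbital CFSE = -1.8Δ_oct = -14580 cm⁻¹; plus 1 excess pair × P = +16270 cm⁻¹; total 1690 cm⁻¹.
Thus E(LS) − E(HS) = 8170 cm⁻¹.

8170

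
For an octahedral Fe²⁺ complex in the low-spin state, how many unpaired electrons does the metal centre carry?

0

Fe sits in group 8; removing 2 electrons leaves Fe²⁺ with 8 − 2 = 6 d electrons.
Configuration: t₂g⁶ eg⁰, giving 0 unpaired electrons.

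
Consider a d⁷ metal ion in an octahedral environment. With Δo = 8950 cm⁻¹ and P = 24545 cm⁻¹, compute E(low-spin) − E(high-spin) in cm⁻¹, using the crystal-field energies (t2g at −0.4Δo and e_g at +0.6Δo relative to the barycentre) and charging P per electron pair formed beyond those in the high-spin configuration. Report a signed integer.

15595

In the high-spin limit (t2g^5 e_g^2) the orbital term is -0.8Δo = -7160 cm⁻¹, with no excess pairing.
Low-spin t2g^6 e_g^1 gives -1.8Δo = -16110 cm⁻¹, but forming 1 extra pair costs 1P = 24545 cm⁻¹, so E(LS) = -16110 + 24545 = 8435 cm⁻¹.
Thus E(LS) − E(HS) = 15595 cm⁻¹.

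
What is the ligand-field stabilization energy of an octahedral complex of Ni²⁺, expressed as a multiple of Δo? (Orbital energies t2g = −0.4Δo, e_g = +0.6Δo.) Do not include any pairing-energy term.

Ni²⁺: group 10, so d-count = 10 − 2 = 8.
For octahedral d⁸ the high- and low-spin configurations coincide.
Configuration: t2g^6 e_g^2.
CFSE = 6(-0.4Δo) + 2(0.6Δo) = -2.4Δo + 1.2Δo = -1.2Δo.

-1.2 Δo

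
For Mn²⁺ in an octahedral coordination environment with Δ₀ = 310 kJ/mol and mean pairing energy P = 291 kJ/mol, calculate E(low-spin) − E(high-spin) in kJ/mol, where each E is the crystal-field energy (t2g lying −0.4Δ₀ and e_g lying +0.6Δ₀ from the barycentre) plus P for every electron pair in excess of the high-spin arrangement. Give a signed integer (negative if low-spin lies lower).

-38

Mn²⁺: group 7, so d-count = 7 − 2 = 5.
In the high-spin limit (t2g^3 e_g^2) the orbital term is 0.0Δ₀ = 0 kJ/mol, with no excess pairing.
For low-spin the configuration is t2g^5 e_g^0: orbital energy -2.0 × 310 = -620 kJ/mol, and 2 additional pairs relative to high-spin add 582 kJ/mol, giving -38 kJ/mol.
E(LS) − E(HS) = -38 − (0) = -38 kJ/mol.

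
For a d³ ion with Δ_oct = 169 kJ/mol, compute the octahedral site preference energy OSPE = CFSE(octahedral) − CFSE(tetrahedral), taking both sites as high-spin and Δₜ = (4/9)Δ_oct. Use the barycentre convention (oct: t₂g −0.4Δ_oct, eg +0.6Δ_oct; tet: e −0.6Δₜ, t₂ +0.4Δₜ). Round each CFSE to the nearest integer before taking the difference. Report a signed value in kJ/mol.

In an octahedral site d³ (HS) is t₂g³ eg⁰, giving CFSE(oct) = -1.2Δ_oct = -203 kJ/mol.
Tetrahedral e² t₂¹ gives -0.8Δₜ = -0.8 × (4/9) × 169 = -60 kJ/mol.
OSPE = -203 − (-60) = -143 kJ/mol.

-143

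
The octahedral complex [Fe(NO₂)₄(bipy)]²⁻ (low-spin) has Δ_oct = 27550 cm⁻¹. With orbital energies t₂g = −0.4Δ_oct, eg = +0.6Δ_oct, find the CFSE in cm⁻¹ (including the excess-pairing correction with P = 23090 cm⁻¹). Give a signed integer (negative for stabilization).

Ligand charges: 4×(-1) from NO₂⁻ and 1×(+0) from bipy sum to -4; with overall charge -2, Fe is +2.
Fe sits in group 8; removing 2 electrons leaves Fe²⁺ with 8 − 2 = 6 d electrons.
Configuration: t₂g⁶ eg⁰.
The orbital stabilization is -2.4Δ_oct = -2.4 × 27550 = -66120 cm⁻¹.
Relative to high-spin t₂g⁴ eg² (1 paired), the low-spin configuration has 2 additional pairs, contributing +2 × 23090 = +46180 cm⁻¹.
Net CFSE = -66120 + 46180 = -19940 cm⁻¹.

-19940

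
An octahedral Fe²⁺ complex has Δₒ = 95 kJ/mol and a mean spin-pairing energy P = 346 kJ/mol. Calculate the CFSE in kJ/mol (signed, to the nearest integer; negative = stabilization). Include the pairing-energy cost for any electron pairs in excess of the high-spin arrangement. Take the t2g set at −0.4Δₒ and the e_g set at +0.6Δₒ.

-38

Fe sits in group 8; removing 2 electrons leaves Fe²⁺ with 8 − 2 = 6 d electrons.
Δₒ < P, so pairing is avoided: the ground state is high-spin.
Configuration: t2g^4 e_g^2.
Orbital CFSE = -0.4Δₒ = -0.4 × 95 = -38 kJ/mol.
High-spin has no excess pairs, so no pairing correction applies.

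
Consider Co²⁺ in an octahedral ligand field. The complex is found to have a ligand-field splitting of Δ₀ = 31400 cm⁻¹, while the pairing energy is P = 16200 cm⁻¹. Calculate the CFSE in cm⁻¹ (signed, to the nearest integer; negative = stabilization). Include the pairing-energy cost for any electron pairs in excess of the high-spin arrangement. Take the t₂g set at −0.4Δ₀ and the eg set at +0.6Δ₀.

-40320

Co sits in group 9; removing 2 electrons leaves Co²⁺ with 9 − 2 = 7 d electrons.
Δ₀ > P, so pairing is preferred: the ground state is low-spin.
That gives t₂g⁶ eg¹.
Orbital CFSE = -1.8Δ₀ = -1.8 × 31400 = -56520 cm⁻¹.
Excess pairs vs high-spin: 3 − 2 = 1; pairing cost = +16200 cm⁻¹.
Net CFSE = -56520 + 16200 = -40320 cm⁻¹.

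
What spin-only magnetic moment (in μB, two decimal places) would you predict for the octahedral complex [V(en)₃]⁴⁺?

1.73 μB

en is neutral, so the +4 overall charge sits on V: oxidation state +4.
Group 5 minus oxidation state +4 gives a d¹ configuration for V⁴⁺.
Configuration: t₂g¹ eg⁰ → 1 unpaired electron.
μ(spin-only) = √[1(1+2)] = √3 ≈ 1.73 μB.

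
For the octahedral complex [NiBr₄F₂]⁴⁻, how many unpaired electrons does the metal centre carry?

Ligand charges: 4×(-1) from Br⁻ and 2×(-1) from F⁻ sum to -6; with overall charge -4, Ni is +2.
Group 10 minus oxidation state +2 gives a d⁸ configuration for Ni²⁺.
Configuration: t₂g⁶ eg², giving 2 unpaired electrons.

2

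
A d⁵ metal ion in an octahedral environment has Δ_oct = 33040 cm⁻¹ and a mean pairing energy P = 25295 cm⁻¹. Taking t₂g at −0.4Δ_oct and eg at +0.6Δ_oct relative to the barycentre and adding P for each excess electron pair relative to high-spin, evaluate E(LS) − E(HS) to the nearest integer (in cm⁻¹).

High-spin d⁵ fills as t₂g³ eg² with CFSE 3(−0.4) + 2(+0.6) = 0.0Δ_oct = 0 cm⁻¹.
Low-spin t₂g⁵ eg⁰ gives -2.0Δ_oct = -66080 cm⁻¹, but forming 2 extra pairs costs 2P = 50590 cm⁻¹, so E(LS) = -66080 + 50590 = -15490 cm⁻¹.
The difference is -15490 − (0) = -15490 cm⁻¹, so low-spin lies lower.

-15490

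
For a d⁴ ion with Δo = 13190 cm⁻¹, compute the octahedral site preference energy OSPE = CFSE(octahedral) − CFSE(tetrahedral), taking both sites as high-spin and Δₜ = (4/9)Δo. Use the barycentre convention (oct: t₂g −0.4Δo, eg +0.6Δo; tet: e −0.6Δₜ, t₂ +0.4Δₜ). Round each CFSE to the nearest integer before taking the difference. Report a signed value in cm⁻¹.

Octahedral high-spin t₂g³ eg¹: CFSE = -0.6 × 13190 = -7914 cm⁻¹.
Tetrahedral: e² t₂², CFSE = 2(−0.6) + 2(+0.4) = -0.4Δₜ = -0.4 × (4/9) × 13190 = -2345 cm⁻¹.
OSPE = -7914 − (-2345) = -5569 cm⁻¹.

-5569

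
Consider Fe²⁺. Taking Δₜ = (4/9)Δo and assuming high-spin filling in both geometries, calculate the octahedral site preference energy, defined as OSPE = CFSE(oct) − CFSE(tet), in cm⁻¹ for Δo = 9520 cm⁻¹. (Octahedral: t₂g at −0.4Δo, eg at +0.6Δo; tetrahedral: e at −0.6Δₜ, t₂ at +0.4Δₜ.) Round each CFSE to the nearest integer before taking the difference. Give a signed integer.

-1269

Fe is in group 8, so Fe²⁺ is d⁶ (8 − 2 = 6).
Octahedral high-spin t₂g⁴ eg²: CFSE = -0.4 × 9520 = -3808 cm⁻¹.
In a tetrahedral site the filling is e³ t₂³: CFSE(tet) = -0.6Δₜ = -0.6 × (4/9)(9520) = -2539 cm⁻¹.
Subtracting, OSPE = -3808 − (-2539) = -1269 cm⁻¹.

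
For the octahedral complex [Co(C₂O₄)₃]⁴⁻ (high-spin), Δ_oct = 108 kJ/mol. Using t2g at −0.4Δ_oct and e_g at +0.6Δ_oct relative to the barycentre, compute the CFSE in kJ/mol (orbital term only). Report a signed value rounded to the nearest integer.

Each C₂O₄²⁻ contributes -2; 3 × (-2) = -6. With overall charge -4, Co is in the +2 oxidation state.
Group 9 minus oxidation state +2 gives a d⁷ configuration for Co²⁺.
The d⁷ electrons fill as t2g^5 e_g^2.
CFSE(orbital) = 5×(-0.4Δ_oct) + 2×(0.6Δ_oct) = -0.8Δ_oct; with Δ_oct = 108 kJ/mol that is -86 kJ/mol.

-86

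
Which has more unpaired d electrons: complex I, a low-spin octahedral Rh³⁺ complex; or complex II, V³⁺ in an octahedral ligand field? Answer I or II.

II

I: Rh sits in group 9; removing 3 electrons leaves Rh³⁺ with 9 − 3 = 6 d electrons; t₂g⁶ eg⁰ → 0 unpaired.
II: V³⁺: group 5, so d-count = 5 − 3 = 2; t2g^2 e_g^0 → 2 unpaired.
So II has more unpaired electrons.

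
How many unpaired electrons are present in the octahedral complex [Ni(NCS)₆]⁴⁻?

Each NCS⁻ contributes -1; 6 × (-1) = -6. With overall charge -4, Ni is in the +2 oxidation state.
Ni is in group 10, so Ni²⁺ is d⁸ (10 − 2 = 8).
Configuration: t₂g⁶ eg², giving 2 unpaired electrons.

2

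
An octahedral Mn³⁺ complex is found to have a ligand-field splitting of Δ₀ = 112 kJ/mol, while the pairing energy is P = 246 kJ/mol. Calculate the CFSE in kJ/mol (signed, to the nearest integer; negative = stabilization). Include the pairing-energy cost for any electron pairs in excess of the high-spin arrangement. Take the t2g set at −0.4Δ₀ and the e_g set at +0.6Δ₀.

-67

Mn³⁺: group 7, so d-count = 7 − 3 = 4.
Δ₀ < P, so pairing is avoided: the ground state is high-spin.
Filling d⁴ accordingly: t2g^3 e_g^1.
Orbital CFSE = -0.6Δ₀ = -0.6 × 112 = -67 kJ/mol.
High-spin has no excess pairs, so no pairing correction applies.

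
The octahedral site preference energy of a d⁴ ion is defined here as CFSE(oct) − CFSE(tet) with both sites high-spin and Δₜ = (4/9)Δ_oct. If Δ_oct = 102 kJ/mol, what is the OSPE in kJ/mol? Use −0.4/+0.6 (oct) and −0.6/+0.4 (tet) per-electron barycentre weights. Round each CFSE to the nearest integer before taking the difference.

Octahedral high-spin t2g^3 e_g^1: CFSE = -0.6 × 102 = -61 kJ/mol.
Tetrahedral: e^2 t2^2, CFSE = 2(−0.6) + 2(+0.4) = -0.4Δₜ = -0.4 × (4/9) × 102 = -18 kJ/mol.
OSPE = CFSE(oct) − CFSE(tet) = -61 − (-18) = -43 kJ/mol.

-43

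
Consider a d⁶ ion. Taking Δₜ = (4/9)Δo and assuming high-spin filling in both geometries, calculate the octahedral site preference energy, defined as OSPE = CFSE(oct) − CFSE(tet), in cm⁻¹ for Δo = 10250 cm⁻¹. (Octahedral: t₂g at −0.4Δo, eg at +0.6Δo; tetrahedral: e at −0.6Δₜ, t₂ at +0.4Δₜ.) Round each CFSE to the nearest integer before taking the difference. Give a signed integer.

-1367

In an octahedral site d⁶ (HS) is t2g^4 e_g^2, giving CFSE(oct) = -0.4Δo = -4100 cm⁻¹.
In a tetrahedral site the filling is e^3 t2^3: CFSE(tet) = -0.6Δₜ = -0.6 × (4/9)(10250) = -2733 cm⁻¹.
Subtracting, OSPE = -4100 − (-2733) = -1367 cm⁻¹.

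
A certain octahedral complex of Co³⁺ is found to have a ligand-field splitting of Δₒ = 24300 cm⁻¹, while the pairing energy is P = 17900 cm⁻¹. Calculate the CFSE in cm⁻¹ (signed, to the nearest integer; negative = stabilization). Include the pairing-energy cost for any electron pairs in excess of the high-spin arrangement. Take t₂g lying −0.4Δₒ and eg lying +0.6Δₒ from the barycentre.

-22520

Group 9 minus oxidation state +3 gives a d⁶ configuration for Co³⁺.
Here Δₒ > P (24300 > 17900), so the low-spin state is favoured.
Filling d⁶ accordingly: t₂g⁶ eg⁰.
Orbital CFSE = -2.4Δₒ = -2.4 × 24300 = -58320 cm⁻¹.
Excess pairs vs high-spin: 3 − 1 = 2; pairing cost = +35800 cm⁻¹.
Net CFSE = -58320 + 35800 = -22520 cm⁻¹.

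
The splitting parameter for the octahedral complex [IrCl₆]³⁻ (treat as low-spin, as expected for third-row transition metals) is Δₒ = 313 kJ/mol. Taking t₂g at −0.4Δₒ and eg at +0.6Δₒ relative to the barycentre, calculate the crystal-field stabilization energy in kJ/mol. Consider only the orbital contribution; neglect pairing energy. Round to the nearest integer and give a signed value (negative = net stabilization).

Each Cl⁻ contributes -1; 6 × (-1) = -6. With overall charge -3, Ir is in the +3 oxidation state.
Ir sits in group 9; removing 3 electrons leaves Ir³⁺ with 9 − 3 = 6 d electrons.
Electron filling gives t₂g⁶ eg⁰.
CFSE(orbital) = 6×(-0.4Δₒ) + 0×(0.6Δₒ) = -2.4Δₒ; with Δₒ = 313 kJ/mol that is -751 kJ/mol.

-751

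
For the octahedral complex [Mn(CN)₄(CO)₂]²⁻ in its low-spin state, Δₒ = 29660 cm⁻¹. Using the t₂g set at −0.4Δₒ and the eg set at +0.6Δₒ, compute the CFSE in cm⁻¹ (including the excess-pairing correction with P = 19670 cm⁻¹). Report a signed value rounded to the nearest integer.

-19980

Ligand charges: 4×(-1) from CN⁻ and 2×(+0) from CO sum to -4; with overall charge -2, Mn is +2.
Group 7 minus oxidation state +2 gives a d⁵ configuration for Mn²⁺.
The d⁵ electrons fill as t₂g⁵ eg⁰.
Orbital CFSE = 5(-0.4) + 0(0.6) = -2.0Δₒ = -2.0 × 29660 = -59320 cm⁻¹.
Pairing penalty: 2 pairs vs 0 in the high-spin reference → 2 extra × P = 39340 cm⁻¹.
Combining: -59320 + 39340 = -19980 cm⁻¹.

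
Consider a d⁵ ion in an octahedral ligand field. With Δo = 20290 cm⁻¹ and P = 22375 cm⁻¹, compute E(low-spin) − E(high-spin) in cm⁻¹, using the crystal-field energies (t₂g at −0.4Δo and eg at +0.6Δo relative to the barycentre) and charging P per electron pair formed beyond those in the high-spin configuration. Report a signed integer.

4170

High-spin: t₂g³ eg², CFSE = 0.0Δo = 0 cm⁻¹.
Low-spin: t₂g⁵ eg⁰, orbital CFSE = -2.0Δo = -40580 cm⁻¹; plus 2 excess pairs × P = +44750 cm⁻¹; total 4170 cm⁻¹.
The difference is 4170 − (0) = 4170 cm⁻¹, so high-spin lies lower.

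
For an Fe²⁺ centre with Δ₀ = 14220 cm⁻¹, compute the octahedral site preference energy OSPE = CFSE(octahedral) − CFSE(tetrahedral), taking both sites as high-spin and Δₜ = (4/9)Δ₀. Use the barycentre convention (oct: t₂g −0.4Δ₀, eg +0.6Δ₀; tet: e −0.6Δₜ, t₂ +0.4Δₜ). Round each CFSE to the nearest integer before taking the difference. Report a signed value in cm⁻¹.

Fe sits in group 8; removing 2 electrons leaves Fe²⁺ with 8 − 2 = 6 d electrons.
Octahedral high-spin t₂g⁴ eg²: CFSE = -0.4 × 14220 = -5688 cm⁻¹.
Tetrahedral: e³ t₂³, CFSE = 3(−0.6) + 3(+0.4) = -0.6Δₜ = -0.6 × (4/9) × 14220 = -3792 cm⁻¹.
Subtracting, OSPE = -5688 − (-3792) = -1896 cm⁻¹.

-1896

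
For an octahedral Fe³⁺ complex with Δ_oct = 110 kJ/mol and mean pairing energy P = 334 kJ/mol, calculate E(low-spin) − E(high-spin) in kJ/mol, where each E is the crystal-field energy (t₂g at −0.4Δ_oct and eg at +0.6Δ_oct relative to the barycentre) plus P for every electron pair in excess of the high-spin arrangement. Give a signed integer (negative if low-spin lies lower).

448

Fe sits in group 8; removing 3 electrons leaves Fe³⁺ with 8 − 3 = 5 d electrons.
In the high-spin limit (t₂g³ eg²) the orbital term is 0.0Δ_oct = 0 kJ/mol, with no excess pairing.
For low-spin the configuration is t₂g⁵ eg⁰: orbital energy -2.0 × 110 = -220 kJ/mol, and 2 additional pairs relative to high-spin add 668 kJ/mol, giving 448 kJ/mol.
Thus E(LS) − E(HS) = 448 kJ/mol.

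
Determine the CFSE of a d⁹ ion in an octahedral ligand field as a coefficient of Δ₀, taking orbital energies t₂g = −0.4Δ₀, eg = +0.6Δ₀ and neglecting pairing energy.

-0.6 Δ₀

Configuration: t₂g⁶ eg³.
CFSE = 6(-0.4Δ₀) + 3(0.6Δ₀) = -2.4Δ₀ + 1.8Δ₀ = -0.6Δ₀.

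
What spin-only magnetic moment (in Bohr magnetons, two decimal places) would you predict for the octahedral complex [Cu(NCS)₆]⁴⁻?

Each NCS⁻ contributes -1; 6 × (-1) = -6. With overall charge -4, Cu is in the +2 oxidation state.
Cu²⁺: group 11, so d-count = 11 − 2 = 9.
Configuration: t2g^6 e_g^3 → 1 unpaired electron.
μ(spin-only) = √[1(1+2)] = √3 ≈ 1.73 Bohr magnetons.

1.73 Bohr magnetons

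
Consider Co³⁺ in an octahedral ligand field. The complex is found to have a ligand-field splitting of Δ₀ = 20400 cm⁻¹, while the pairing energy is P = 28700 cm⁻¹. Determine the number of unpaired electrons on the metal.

Co sits in group 9; removing 3 electrons leaves Co³⁺ with 9 − 3 = 6 d electrons.
Since Δ₀ = 20400 cm⁻¹ < P = 28700 cm⁻¹, the complex adopts the high-spin configuration.
Configuration: t2g^4 e_g^2.
Unpaired electrons: 4.

4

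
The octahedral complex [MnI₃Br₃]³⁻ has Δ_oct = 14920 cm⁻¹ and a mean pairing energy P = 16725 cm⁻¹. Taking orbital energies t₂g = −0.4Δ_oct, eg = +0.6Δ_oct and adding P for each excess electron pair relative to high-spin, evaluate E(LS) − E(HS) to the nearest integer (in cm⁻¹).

Ligand charges: 3×(-1) from I⁻ and 3×(-1) from Br⁻ sum to -6; with overall charge -3, Mn is +3.
Mn sits in group 7; removing 3 electrons leaves Mn³⁺ with 7 − 3 = 4 d electrons.
High-spin: t₂g³ eg¹, CFSE = -0.6Δ_oct = -8952 cm⁻¹.
For low-spin the configuration is t₂g⁴ eg⁰: orbital energy -1.6 × 14920 = -23872 cm⁻¹, and 1 additional pair relative to high-spin adds 16725 cm⁻¹, giving -7147 cm⁻¹.
Thus E(LS) − E(HS) = 1805 cm⁻¹.

1805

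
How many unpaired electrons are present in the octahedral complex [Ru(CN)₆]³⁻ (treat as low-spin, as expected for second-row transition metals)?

1

Each CN⁻ contributes -1; 6 × (-1) = -6. With overall charge -3, Ru is in the +3 oxidation state.
Ru³⁺: group 8, so d-count = 8 − 3 = 5.
Configuration: t₂g⁵ eg⁰, giving 1 unpaired electron.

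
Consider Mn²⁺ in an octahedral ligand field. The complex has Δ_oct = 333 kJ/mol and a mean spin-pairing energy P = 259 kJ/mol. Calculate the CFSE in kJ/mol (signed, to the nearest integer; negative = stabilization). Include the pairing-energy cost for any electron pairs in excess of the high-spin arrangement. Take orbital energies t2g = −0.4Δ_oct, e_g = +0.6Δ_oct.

-148

Mn sits in group 7; removing 2 electrons leaves Mn²⁺ with 7 − 2 = 5 d electrons.
Since Δ_oct = 333 kJ/mol > P = 259 kJ/mol, the complex adopts the low-spin configuration.
That gives t2g^5 e_g^0.
Orbital CFSE = -2.0Δ_oct = -2.0 × 333 = -666 kJ/mol.
Excess pairs vs high-spin: 2 − 0 = 2; pairing cost = +518 kJ/mol.
Net CFSE = -666 + 518 = -148 kJ/mol.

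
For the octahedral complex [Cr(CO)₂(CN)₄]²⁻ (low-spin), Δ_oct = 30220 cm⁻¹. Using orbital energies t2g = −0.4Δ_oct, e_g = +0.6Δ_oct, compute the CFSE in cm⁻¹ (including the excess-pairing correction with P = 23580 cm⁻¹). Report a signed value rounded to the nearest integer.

-24772

Ligand charges: 2×(+0) from CO and 4×(-1) from CN⁻ sum to -4; with overall charge -2, Cr is +2.
Group 6 minus oxidation state +2 gives a d⁴ configuration for Cr²⁺.
The d⁴ electrons fill as t2g^4 e_g^0.
The orbital stabilization is -1.6Δ_oct = -1.6 × 30220 = -48352 cm⁻¹.
Relative to high-spin t2g^3 e_g^1 (0 paired), the low-spin configuration has 1 additional pair, contributing +1 × 23580 = +23580 cm⁻¹.
Net CFSE = -48352 + 23580 = -24772 cm⁻¹.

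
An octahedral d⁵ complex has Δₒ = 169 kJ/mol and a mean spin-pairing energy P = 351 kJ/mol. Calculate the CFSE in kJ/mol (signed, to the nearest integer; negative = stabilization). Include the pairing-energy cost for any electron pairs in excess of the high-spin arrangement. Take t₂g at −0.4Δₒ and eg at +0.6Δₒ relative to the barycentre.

Since Δₒ = 169 kJ/mol < P = 351 kJ/mol, the complex adopts the high-spin configuration.
That gives t₂g³ eg².
Orbital CFSE = 0.0Δₒ = 0.0 × 169 = 0 kJ/mol.
High-spin has no excess pairs, so no pairing correction applies.

0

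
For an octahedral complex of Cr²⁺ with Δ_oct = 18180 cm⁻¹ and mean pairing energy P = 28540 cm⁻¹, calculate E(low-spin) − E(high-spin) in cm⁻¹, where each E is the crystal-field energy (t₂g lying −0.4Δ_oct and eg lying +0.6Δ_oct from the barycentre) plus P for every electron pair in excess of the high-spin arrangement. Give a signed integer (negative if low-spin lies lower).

10360

Cr²⁺: group 6, so d-count = 6 − 2 = 4.
High-spin: t₂g³ eg¹, CFSE = -0.6Δ_oct = -10908 cm⁻¹.
Low-spin: t₂g⁴ eg⁰, orbital CFSE = -1.6Δ_oct = -29088 cm⁻¹; plus 1 excess pair × P = +28540 cm⁻¹; total -548 cm⁻¹.
The difference is -548 − (-10908) = 10360 cm⁻¹, so high-spin lies lower.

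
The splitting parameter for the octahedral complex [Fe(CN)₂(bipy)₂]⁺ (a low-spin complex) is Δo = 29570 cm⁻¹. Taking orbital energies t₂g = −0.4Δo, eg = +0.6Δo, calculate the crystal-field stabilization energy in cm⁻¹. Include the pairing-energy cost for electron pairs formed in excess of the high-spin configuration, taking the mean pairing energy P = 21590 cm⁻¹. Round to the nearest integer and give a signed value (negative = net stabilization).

-15960

Ligand charges: 2×(-1) from CN⁻ and 2×(+0) from bipy sum to -2; with overall charge +1, Fe is +3.
Fe sits in group 8; removing 3 electrons leaves Fe³⁺ with 8 − 3 = 5 d electrons.
The d⁵ electrons fill as t₂g⁵ eg⁰.
Orbital CFSE = 5(-0.4) + 0(0.6) = -2.0Δo = -2.0 × 29570 = -59140 cm⁻¹.
High-spin d⁵ would be t₂g³ eg² with 0 pairs; low-spin has 2, so 2 excess pairs cost +2P = +43180 cm⁻¹.
Net CFSE = -59140 + 43180 = -15960 cm⁻¹.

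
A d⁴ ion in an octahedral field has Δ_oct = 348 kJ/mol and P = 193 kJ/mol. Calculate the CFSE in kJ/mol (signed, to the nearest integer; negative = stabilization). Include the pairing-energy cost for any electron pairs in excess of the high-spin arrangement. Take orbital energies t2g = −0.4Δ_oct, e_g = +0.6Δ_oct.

-364

Here Δ_oct > P (348 > 193), so the low-spin state is favoured.
That gives t2g^4 e_g^0.
Orbital CFSE = -1.6Δ_oct = -1.6 × 348 = -557 kJ/mol.
Excess pairs vs high-spin: 1 − 0 = 1; pairing cost = +193 kJ/mol.
Net CFSE = -557 + 193 = -364 kJ/mol.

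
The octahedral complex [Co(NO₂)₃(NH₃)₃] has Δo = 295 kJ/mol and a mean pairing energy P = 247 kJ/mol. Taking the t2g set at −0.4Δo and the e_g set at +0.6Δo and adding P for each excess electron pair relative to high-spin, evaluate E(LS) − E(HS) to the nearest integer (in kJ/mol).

Ligand charges: 3×(-1) from NO₂⁻ and 3×(+0) from NH₃ sum to -3; with overall charge +0, Co is +3.
Co sits in group 9; removing 3 electrons leaves Co³⁺ with 9 − 3 = 6 d electrons.
High-spin d⁶ fills as t2g^4 e_g^2 with CFSE 4(−0.4) + 2(+0.6) = -0.4Δo = -118 kJ/mol.
Low-spin: t2g^6 e_g^0, orbital CFSE = -2.4Δo = -708 kJ/mol; plus 2 excess pairs × P = +494 kJ/mol; total -214 kJ/mol.
The difference is -214 − (-118) = -96 kJ/mol, so low-spin lies lower.

-96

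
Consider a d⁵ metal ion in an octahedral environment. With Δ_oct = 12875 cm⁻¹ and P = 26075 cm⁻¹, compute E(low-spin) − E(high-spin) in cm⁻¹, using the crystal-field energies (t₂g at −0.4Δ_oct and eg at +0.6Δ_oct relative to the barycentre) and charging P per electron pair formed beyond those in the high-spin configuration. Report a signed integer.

26400

High-spin: t₂g³ eg², CFSE = 0.0Δ_oct = 0 cm⁻¹.
Low-spin: t₂g⁵ eg⁰, orbital CFSE = -2.0Δ_oct = -25750 cm⁻¹; plus 2 excess pairs × P = +52150 cm⁻¹; total 26400 cm⁻¹.
E(LS) − E(HS) = 26400 − (0) = 26400 cm⁻¹.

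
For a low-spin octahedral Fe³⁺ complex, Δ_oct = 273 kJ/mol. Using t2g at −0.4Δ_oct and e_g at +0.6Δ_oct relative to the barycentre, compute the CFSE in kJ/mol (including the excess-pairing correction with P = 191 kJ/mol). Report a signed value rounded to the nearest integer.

Fe is in group 8, so Fe³⁺ is d⁵ (8 − 3 = 5).
The d⁵ electrons fill as t2g^5 e_g^0.
The orbital stabilization is -2.0Δ_oct = -2.0 × 273 = -546 kJ/mol.
High-spin d⁵ would be t2g^3 e_g^2 with 0 pairs; low-spin has 2, so 2 excess pairs cost +2P = +382 kJ/mol.
Net CFSE = -546 + 382 = -164 kJ/mol.

-164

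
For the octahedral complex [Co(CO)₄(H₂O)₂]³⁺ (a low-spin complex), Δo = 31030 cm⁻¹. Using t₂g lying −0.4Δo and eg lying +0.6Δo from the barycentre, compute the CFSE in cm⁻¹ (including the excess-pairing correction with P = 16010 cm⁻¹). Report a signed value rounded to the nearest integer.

Ligand charges: 4×(+0) from CO and 2×(+0) from H₂O sum to +0; with overall charge +3, Co is +3.
Group 9 minus oxidation state +3 gives a d⁶ configuration for Co³⁺.
The d⁶ electrons fill as t₂g⁶ eg⁰.
The orbital stabilization is -2.4Δo = -2.4 × 31030 = -74472 cm⁻¹.
Relative to high-spin t₂g⁴ eg² (1 paired), the low-spin configuration has 2 additional pairs, contributing +2 × 16010 = +32020 cm⁻¹.
Net CFSE = -74472 + 32020 = -42452 cm⁻¹.

-42452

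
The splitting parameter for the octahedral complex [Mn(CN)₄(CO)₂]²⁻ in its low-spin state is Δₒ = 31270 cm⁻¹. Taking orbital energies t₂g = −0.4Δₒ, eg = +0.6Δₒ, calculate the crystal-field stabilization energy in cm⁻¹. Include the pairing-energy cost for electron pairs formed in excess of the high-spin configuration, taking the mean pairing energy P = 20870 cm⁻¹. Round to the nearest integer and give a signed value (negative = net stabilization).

Ligand charges: 4×(-1) from CN⁻ and 2×(+0) from CO sum to -4; with overall charge -2, Mn is +2.
Mn is in group 7, so Mn²⁺ is d⁵ (7 − 2 = 5).
The d⁵ electrons fill as t₂g⁵ eg⁰.
The orbital stabilization is -2.0Δₒ = -2.0 × 31270 = -62540 cm⁻¹.
Pairing penalty: 2 pairs vs 0 in the high-spin reference → 2 extra × P = 41740 cm⁻¹.
Net CFSE = -62540 + 41740 = -20800 cm⁻¹.

-20800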